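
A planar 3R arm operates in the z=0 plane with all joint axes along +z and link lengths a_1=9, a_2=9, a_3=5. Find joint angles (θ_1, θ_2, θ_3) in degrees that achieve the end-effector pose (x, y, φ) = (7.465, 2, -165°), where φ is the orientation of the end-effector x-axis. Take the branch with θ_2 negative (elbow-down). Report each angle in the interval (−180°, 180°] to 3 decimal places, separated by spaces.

59.997 -89.997 -135.001

wrist centre = target − a_3·(cos φ, sin φ) = (12.2946, 3.2941)
cos θ_2 = (162.0090−9²−9²)/(2·9·9) = 0.0001; θ_2 = -89.9968° (elbow-down)
β = atan2(3.2941,12.2946) = 14.9990°; ψ = atan2(-9.0000,9.0005) = -44.9984°
θ_1 = β − ψ = 59.9974°
θ_3 = φ − θ_1 − θ_2 = -135.0005° (wrapped to (-180°,180°])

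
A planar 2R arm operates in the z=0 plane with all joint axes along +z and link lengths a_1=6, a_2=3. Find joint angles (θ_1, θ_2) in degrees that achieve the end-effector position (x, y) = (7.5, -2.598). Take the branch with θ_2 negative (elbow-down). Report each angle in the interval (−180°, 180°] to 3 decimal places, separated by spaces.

cos θ_2 = (62.9996−6²−3²)/(2·6·3) = 0.5000; θ_2 = -60.0007° (elbow-down)
β = atan2(-2.5980,7.5000) = -19.1061°; ψ = atan2(-2.5981,7.5000) = -19.1068°
θ_1 = β − ψ = 0.0007°

0.001 -60.001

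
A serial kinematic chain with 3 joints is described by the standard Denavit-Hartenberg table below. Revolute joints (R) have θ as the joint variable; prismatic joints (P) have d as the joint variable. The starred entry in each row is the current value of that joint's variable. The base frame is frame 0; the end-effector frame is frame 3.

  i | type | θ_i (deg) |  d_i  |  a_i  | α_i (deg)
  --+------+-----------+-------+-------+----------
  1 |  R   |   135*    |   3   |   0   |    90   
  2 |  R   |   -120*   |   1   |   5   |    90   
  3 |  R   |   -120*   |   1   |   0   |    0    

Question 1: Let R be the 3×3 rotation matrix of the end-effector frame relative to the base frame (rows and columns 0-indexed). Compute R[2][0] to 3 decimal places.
End-effector x-axis (col 0 of R) = (-0.7891,-0.4356,0.4330)
R[2][0] = 0.4330

0.433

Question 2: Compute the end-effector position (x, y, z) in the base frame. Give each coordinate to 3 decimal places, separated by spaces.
after link 1: o_1 = (0.0000, 0.0000, 3.0000)
after link 2: o_2 = (2.4749, -1.0607, -1.3301)
after link 3: o_3 = (3.0872, -1.6730, -0.8301)

3.087 -1.673 -0.830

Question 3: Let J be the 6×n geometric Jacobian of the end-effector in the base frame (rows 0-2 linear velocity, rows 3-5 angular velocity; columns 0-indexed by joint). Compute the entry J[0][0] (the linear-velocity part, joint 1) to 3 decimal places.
1.673

axis z_0 = ẑ; lever o_n−o_0 = (3.0872,-1.6730,-0.8301)
cross product → J_v[:, 0] = (1.6730,3.0872,-0.0000)
J_ω[:, 0] = z_0
entry J[0][0] = 1.6730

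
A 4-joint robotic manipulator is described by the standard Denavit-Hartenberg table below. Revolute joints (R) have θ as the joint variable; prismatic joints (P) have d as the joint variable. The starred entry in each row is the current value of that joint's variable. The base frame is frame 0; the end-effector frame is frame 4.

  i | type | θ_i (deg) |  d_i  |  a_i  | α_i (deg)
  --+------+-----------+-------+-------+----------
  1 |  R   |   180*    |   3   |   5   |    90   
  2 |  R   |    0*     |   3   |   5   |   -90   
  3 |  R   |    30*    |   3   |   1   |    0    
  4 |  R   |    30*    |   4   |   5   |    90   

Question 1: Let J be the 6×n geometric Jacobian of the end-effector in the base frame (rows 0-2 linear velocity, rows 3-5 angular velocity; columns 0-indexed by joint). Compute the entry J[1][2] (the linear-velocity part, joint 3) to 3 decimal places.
-3.366

axis z_2 = (0.0000,0.0000,1.0000); lever o_n−o_2 = (-3.3660,-4.8301,7.0000)
cross product → J_v[:, 2] = (4.8301,-3.3660,0.0000)
J_ω[:, 2] = z_2
entry J[1][2] = -3.3660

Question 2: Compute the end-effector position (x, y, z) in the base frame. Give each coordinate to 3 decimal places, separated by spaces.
-13.366 -1.830 10.000

after link 1: o_1 = (-5.0000, 0.0000, 3.0000)
after link 2: o_2 = (-10.0000, 3.0000, 3.0000)
after link 3: o_3 = (-10.8660, 2.5000, 6.0000)
after link 4: o_4 = (-13.3660, -1.8301, 10.0000)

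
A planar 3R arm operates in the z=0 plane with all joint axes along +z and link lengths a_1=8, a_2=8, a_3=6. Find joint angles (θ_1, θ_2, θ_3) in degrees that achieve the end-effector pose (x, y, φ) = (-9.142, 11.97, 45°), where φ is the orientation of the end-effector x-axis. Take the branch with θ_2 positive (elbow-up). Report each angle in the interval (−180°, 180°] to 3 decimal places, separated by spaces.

135.005 29.992 -119.997

wrist centre = target − a_3·(cos φ, sin φ) = (-13.3846, 7.7274)
cos θ_2 = (238.8607−8²−8²)/(2·8·8) = 0.8661; θ_2 = 29.9916° (elbow-up)
β = atan2(7.7274,-13.3846) = 150.0009°; ψ = atan2(3.9990,14.9288) = 14.9958°
θ_1 = β − ψ = 135.0051°
θ_3 = φ − θ_1 − θ_2 = -119.9966° (wrapped to (-180°,180°])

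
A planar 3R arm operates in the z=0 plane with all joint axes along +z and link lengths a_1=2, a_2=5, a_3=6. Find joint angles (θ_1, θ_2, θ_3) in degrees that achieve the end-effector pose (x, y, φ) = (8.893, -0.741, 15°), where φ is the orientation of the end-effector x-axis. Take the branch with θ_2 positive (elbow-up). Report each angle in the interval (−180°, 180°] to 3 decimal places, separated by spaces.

-150.007 135.007 30.000

wrist centre = target − a_3·(cos φ, sin φ) = (3.0974, -2.2939)
cos θ_2 = (14.8562−2²−5²)/(2·2·5) = -0.7072; θ_2 = 135.0067° (elbow-up)
β = atan2(-2.2939,3.0974) = -36.5230°; ψ = atan2(3.5351,-1.5359) = 113.4841°
θ_1 = β − ψ = -150.0071°
θ_3 = φ − θ_1 − θ_2 = 30.0004° (wrapped to (-180°,180°])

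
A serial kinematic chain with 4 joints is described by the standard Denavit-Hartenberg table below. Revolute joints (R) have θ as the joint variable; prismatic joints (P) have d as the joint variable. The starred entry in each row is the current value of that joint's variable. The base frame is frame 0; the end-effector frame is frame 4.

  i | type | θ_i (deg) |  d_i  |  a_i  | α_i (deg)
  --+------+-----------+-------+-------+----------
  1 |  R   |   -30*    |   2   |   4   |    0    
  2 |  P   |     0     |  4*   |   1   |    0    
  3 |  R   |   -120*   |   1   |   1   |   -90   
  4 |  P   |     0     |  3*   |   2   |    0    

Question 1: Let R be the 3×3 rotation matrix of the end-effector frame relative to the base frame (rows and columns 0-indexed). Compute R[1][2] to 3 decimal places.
End-effector z-axis (col 2 of R) = (0.5000,-0.8660,0.0000)
R[1][2] = -0.8660

-0.866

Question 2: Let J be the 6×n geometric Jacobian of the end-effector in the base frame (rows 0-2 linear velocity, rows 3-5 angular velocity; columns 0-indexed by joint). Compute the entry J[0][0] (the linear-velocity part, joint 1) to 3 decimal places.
axis z_0 = ẑ; lever o_n−o_0 = (3.2321,-6.5981,7.0000)
cross product → J_v[:, 0] = (6.5981,3.2321,-0.0000)
J_ω[:, 0] = z_0
entry J[0][0] = 6.5981

6.598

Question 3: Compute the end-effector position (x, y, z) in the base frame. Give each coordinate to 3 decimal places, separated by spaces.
after link 1: o_1 = (3.4641, -2.0000, 2.0000)
after link 2: o_2 = (4.3301, -2.5000, 6.0000)
after link 3: o_3 = (3.4641, -3.0000, 7.0000)
after link 4: o_4 = (3.2321, -6.5981, 7.0000)

3.232 -6.598 7.000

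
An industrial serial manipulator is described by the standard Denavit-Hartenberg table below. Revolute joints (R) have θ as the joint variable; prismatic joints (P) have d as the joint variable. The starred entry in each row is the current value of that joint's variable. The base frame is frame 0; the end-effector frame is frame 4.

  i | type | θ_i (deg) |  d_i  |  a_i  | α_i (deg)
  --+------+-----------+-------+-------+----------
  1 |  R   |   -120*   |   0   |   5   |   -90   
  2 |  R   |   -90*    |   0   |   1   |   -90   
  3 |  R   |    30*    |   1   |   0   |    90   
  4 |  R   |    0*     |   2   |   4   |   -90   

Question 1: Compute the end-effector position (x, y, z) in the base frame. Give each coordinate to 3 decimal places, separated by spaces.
after link 1: o_1 = (-2.5000, -4.3301, 0.0000)
after link 2: o_2 = (-2.5000, -4.3301, 1.0000)
after link 3: o_3 = (-3.0000, -5.1962, 1.0000)
after link 4: o_4 = (-3.2321, -5.0622, 5.4641)

-3.232 -5.062 5.464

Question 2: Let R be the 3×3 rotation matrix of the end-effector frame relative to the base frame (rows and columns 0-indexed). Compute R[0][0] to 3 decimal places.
End-effector x-axis (col 0 of R) = (-0.4330,0.2500,0.8660)
R[0][0] = -0.4330

-0.433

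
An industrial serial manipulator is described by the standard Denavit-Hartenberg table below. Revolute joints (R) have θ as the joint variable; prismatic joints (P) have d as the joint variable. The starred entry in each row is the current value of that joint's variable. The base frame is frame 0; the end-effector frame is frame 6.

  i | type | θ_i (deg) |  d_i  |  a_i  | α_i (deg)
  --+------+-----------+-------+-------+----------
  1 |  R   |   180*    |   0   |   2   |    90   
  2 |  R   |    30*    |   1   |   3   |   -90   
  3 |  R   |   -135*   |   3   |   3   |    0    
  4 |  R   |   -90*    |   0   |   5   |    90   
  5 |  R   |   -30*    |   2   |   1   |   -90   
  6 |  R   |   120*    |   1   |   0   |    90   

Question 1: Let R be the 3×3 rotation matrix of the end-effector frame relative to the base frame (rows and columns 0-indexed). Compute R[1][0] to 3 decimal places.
0.919

End-effector x-axis (col 0 of R) = (0.3902,0.9186,0.0634)
R[1][0] = 0.9186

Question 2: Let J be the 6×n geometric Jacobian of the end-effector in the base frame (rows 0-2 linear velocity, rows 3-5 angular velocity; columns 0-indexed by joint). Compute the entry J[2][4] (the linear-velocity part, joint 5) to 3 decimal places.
1.312

axis z_4 = (-0.6124,-0.7071,0.3536); lever o_n−o_4 = (-0.2052,-2.3801,0.5411)
cross product → J_v[:, 4] = (0.4589,0.2588,1.3124)
J_ω[:, 4] = z_4
entry J[2][4] = 1.3124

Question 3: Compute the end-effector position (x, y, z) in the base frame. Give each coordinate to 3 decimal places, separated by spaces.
after link 1: o_1 = (-2.0000, 0.0000, 0.0000)
after link 2: o_2 = (-4.5981, 1.0000, 1.5000)
after link 3: o_3 = (-1.2610, 3.1213, 3.0374)
after link 4: o_4 = (1.8009, -0.4142, 1.2696)
after link 5: o_5 = (0.8565, -2.4408, 1.2376)
after link 6: o_6 = (1.5957, -2.7944, 1.8108)

1.596 -2.794 1.811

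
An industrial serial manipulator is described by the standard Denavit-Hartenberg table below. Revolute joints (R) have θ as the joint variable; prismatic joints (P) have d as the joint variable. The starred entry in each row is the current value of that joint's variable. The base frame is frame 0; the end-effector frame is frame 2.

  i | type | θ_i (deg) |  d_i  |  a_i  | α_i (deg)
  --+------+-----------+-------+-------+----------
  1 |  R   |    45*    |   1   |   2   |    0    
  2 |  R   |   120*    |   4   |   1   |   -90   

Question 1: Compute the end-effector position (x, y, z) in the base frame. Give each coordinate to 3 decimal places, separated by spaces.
after link 1: o_1 = (1.4142, 1.4142, 1.0000)
after link 2: o_2 = (0.4483, 1.6730, 5.0000)

0.448 1.673 5.000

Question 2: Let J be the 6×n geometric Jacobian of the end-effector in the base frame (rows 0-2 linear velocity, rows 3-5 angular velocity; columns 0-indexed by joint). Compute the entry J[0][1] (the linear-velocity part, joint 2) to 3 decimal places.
axis z_1 = (0.0000,0.0000,1.0000); lever o_n−o_1 = (-0.9659,0.2588,4.0000)
cross product → J_v[:, 1] = (-0.2588,-0.9659,0.0000)
J_ω[:, 1] = z_1
entry J[0][1] = -0.2588

-0.259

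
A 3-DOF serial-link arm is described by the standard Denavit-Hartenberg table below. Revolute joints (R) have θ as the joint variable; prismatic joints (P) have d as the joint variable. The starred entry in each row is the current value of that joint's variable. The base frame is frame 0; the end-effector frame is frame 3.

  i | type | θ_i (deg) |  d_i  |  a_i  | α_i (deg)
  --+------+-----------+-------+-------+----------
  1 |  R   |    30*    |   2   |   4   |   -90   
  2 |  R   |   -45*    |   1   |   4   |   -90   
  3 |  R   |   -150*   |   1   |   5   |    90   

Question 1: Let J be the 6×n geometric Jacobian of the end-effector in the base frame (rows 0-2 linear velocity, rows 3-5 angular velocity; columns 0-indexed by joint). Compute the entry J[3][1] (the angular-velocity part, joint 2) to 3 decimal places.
axis z_1 = (-0.5000,0.8660,0.0000); lever o_n−o_1 = (-1.3398,3.2679,-0.9405)
cross product → J_v[:, 1] = (-0.8145,-0.4703,-0.4737)
J_ω[:, 1] = z_1
entry J[3][1] = -0.5000

-0.500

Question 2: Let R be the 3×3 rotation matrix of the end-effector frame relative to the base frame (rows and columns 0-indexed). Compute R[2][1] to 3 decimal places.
-0.707

End-effector y-axis (col 1 of R) = (0.6124,0.3536,-0.7071)
R[2][1] = -0.7071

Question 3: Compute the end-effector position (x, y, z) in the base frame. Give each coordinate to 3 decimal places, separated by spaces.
2.124 5.268 1.059

after link 1: o_1 = (3.4641, 2.0000, 2.0000)
after link 2: o_2 = (5.4136, 4.2802, 4.8284)
after link 3: o_3 = (2.1243, 5.2679, 1.0595)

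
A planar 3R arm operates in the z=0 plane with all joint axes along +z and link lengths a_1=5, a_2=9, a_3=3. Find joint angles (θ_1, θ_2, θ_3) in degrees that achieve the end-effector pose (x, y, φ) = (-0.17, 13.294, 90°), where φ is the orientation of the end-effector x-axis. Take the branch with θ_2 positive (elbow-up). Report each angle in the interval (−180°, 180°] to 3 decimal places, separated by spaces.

29.998 90.003 -30.001

wrist centre = target − a_3·(cos φ, sin φ) = (-0.1700, 10.2940)
cos θ_2 = (105.9953−5²−9²)/(2·5·9) = -0.0001; θ_2 = 90.0030° (elbow-up)
β = atan2(10.2940,-0.1700) = 90.9461°; ψ = atan2(9.0000,4.9995) = 60.9477°
θ_1 = β − ψ = 29.9985°
θ_3 = φ − θ_1 − θ_2 = -30.0014° (wrapped to (-180°,180°])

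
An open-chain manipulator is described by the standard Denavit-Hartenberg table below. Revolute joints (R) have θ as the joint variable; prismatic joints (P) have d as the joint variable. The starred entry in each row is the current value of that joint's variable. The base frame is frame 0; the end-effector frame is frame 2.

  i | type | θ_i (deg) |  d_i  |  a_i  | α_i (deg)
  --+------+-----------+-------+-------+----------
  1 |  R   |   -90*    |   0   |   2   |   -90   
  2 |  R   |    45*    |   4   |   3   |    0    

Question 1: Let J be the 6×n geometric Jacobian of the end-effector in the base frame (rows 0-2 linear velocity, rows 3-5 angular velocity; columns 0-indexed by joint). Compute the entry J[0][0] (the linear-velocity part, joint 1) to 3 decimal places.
4.121

axis z_0 = ẑ; lever o_n−o_0 = (4.0000,-4.1213,-2.1213)
cross product → J_v[:, 0] = (4.1213,4.0000,-0.0000)
J_ω[:, 0] = z_0
entry J[0][0] = 4.1213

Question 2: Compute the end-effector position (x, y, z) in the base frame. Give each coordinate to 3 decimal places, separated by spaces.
4.000 -4.121 -2.121

after link 1: o_1 = (0.0000, -2.0000, 0.0000)
after link 2: o_2 = (4.0000, -4.1213, -2.1213)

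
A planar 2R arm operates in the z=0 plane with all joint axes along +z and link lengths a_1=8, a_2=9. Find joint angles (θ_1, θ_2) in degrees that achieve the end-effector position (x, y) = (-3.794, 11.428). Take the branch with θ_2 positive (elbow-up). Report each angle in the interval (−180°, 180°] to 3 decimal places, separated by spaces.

cos θ_2 = (144.9936−8²−9²)/(2·8·9) = -0.0000; θ_2 = 90.0025° (elbow-up)
β = atan2(11.4280,-3.7940) = 108.3657°; ψ = atan2(9.0000,7.9996) = 48.3679°
θ_1 = β − ψ = 59.9979°

59.998 90.003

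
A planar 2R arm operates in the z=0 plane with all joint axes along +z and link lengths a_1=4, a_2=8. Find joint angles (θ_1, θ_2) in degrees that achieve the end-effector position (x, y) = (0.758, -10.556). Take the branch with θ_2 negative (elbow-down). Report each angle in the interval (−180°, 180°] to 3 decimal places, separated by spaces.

cos θ_2 = (112.0037−4²−8²)/(2·4·8) = 0.5001; θ_2 = -59.9962° (elbow-down)
β = atan2(-10.5560,0.7580) = -85.8928°; ψ = atan2(-6.9279,8.0005) = -40.8907°
θ_1 = β − ψ = -45.0021°

-45.002 -59.996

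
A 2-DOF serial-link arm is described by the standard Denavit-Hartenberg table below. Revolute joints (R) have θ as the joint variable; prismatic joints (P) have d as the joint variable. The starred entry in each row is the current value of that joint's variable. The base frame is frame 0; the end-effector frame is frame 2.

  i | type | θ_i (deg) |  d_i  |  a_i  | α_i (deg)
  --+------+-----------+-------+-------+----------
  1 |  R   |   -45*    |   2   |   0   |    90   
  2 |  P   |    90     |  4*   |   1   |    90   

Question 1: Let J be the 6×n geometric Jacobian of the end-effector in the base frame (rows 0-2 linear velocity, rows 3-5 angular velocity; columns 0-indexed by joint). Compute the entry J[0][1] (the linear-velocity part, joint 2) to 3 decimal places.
-0.707

prismatic axis z_1 = (-0.7071,-0.7071,0.0000)
J_v[:, 1] = z_1; J_ω[:, 1] = (0,0,0)
entry J[0][1] = -0.7071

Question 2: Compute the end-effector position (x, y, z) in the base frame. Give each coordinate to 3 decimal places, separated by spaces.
-2.828 -2.828 3.000

after link 1: o_1 = (0.0000, 0.0000, 2.0000)
after link 2: o_2 = (-2.8284, -2.8284, 3.0000)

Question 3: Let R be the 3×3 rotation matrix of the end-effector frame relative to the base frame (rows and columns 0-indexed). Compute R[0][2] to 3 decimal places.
0.707

End-effector z-axis (col 2 of R) = (0.7071,-0.7071,-0.0000)
R[0][2] = 0.7071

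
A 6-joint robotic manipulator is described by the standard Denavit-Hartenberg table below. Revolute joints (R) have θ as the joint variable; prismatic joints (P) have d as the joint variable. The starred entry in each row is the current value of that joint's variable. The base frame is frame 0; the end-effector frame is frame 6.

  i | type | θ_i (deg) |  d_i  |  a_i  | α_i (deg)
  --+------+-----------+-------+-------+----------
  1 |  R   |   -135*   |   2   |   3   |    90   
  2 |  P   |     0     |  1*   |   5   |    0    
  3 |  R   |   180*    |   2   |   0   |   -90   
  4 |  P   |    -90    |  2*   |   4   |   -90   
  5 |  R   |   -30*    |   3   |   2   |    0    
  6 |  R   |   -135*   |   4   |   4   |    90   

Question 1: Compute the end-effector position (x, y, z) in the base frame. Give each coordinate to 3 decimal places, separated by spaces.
after link 1: o_1 = (-2.1213, -2.1213, 2.0000)
after link 2: o_2 = (-6.3640, -4.9497, 2.0000)
after link 3: o_3 = (-7.7782, -3.5355, 2.0000)
after link 4: o_4 = (-10.6066, -0.7071, 0.0000)
after link 5: o_5 = (-9.7100, 2.6390, -1.0000)
after link 6: o_6 = (-4.1495, 2.7353, -2.0353)

-4.150 2.735 -2.035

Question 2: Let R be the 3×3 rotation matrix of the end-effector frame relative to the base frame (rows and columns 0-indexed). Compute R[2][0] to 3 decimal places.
-0.259

End-effector x-axis (col 0 of R) = (0.6830,-0.6830,-0.2588)
R[2][0] = -0.2588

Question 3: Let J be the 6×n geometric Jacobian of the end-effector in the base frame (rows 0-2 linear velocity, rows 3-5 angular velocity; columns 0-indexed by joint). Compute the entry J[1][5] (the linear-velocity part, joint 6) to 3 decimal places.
axis z_5 = (0.7071,0.7071,0.0000); lever o_n−o_5 = (5.5605,0.0964,-1.0353)
cross product → J_v[:, 5] = (-0.7321,0.7321,-3.8637)
J_ω[:, 5] = z_5
entry J[1][5] = 0.7321

0.732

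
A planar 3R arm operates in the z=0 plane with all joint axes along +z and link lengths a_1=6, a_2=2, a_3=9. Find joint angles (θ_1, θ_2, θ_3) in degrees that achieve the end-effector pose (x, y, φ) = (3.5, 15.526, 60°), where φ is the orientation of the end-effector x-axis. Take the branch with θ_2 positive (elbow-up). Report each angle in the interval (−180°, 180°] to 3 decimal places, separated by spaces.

89.995 30.021 -60.016

wrist centre = target − a_3·(cos φ, sin φ) = (-1.0000, 7.7318)
cos θ_2 = (60.7803−6²−2²)/(2·6·2) = 0.8658; θ_2 = 30.0206° (elbow-up)
β = atan2(7.7318,-1.0000) = 97.3695°; ψ = atan2(1.0006,7.7317) = 7.3741°
θ_1 = β − ψ = 89.9954°
θ_3 = φ − θ_1 − θ_2 = -60.0160° (wrapped to (-180°,180°])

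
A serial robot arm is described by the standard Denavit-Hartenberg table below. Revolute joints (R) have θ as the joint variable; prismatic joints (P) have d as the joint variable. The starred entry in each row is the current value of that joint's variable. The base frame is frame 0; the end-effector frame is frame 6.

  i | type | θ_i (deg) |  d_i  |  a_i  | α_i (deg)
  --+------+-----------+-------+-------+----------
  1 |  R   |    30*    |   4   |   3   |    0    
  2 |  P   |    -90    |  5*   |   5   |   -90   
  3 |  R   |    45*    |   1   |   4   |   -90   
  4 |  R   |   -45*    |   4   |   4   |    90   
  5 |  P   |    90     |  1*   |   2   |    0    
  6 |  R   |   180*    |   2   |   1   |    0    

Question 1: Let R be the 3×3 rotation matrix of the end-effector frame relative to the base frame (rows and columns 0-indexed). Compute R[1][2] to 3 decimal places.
End-effector z-axis (col 2 of R) = (0.3624,0.7866,0.5000)
R[1][2] = 0.7866

0.787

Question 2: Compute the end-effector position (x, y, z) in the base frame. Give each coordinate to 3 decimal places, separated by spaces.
after link 1: o_1 = (2.5981, 1.5000, 4.0000)
after link 2: o_2 = (5.0981, -2.8301, 9.0000)
after link 3: o_3 = (7.3783, -4.7796, 6.1716)
after link 4: o_4 = (9.4136, -2.6480, 1.3431)
after link 5: o_5 = (9.0689, -0.6367, 0.4289)
after link 6: o_6 = (10.1472, 0.3241, 2.1360)

10.147 0.324 2.136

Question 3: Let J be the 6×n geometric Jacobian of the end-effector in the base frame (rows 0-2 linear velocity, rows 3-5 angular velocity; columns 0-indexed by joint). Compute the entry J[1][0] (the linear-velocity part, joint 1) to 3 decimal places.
axis z_0 = ẑ; lever o_n−o_0 = (10.1472,0.3241,2.1360)
cross product → J_v[:, 0] = (-0.3241,10.1472,0.0000)
J_ω[:, 0] = z_0
entry J[1][0] = 10.1472

10.147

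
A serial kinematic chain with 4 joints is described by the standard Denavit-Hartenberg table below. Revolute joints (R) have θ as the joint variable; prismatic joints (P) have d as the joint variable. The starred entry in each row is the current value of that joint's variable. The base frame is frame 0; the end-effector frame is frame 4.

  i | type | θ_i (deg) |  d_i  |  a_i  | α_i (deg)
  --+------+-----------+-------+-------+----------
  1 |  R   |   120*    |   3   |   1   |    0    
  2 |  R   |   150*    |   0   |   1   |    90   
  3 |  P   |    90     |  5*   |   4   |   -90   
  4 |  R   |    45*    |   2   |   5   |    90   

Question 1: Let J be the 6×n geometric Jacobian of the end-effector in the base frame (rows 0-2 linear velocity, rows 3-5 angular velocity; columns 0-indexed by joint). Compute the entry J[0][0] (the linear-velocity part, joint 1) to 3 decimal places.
-1.866

axis z_0 = ẑ; lever o_n−o_0 = (-1.9645,1.8660,10.5355)
cross product → J_v[:, 0] = (-1.8660,-1.9645,0.0000)
J_ω[:, 0] = z_0
entry J[0][0] = -1.8660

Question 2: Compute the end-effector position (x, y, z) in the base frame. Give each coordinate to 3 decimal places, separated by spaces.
-1.964 1.866 10.536

after link 1: o_1 = (-0.5000, 0.8660, 3.0000)
after link 2: o_2 = (-0.5000, -0.1340, 3.0000)
after link 3: o_3 = (-5.5000, -0.1340, 7.0000)
after link 4: o_4 = (-1.9645, 1.8660, 10.5355)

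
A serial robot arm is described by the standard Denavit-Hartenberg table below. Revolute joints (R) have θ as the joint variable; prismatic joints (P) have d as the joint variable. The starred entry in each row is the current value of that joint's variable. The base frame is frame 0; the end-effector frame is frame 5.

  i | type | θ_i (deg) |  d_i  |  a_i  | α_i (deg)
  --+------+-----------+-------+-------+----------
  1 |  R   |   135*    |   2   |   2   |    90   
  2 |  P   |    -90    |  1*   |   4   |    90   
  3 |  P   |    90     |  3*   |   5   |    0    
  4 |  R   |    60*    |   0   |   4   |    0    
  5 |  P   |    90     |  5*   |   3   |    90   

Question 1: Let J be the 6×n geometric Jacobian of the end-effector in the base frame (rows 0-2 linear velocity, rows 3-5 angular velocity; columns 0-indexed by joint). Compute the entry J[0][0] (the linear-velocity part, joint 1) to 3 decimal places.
0.423

axis z_0 = ẑ; lever o_n−o_0 = (8.0624,-0.4229,2.9641)
cross product → J_v[:, 0] = (0.4229,8.0624,-0.0000)
J_ω[:, 0] = z_0
entry J[0][0] = 0.4229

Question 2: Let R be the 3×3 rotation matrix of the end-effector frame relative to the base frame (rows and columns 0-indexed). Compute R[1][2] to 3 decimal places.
0.354

End-effector z-axis (col 2 of R) = (0.3536,0.3536,0.8660)
R[1][2] = 0.3536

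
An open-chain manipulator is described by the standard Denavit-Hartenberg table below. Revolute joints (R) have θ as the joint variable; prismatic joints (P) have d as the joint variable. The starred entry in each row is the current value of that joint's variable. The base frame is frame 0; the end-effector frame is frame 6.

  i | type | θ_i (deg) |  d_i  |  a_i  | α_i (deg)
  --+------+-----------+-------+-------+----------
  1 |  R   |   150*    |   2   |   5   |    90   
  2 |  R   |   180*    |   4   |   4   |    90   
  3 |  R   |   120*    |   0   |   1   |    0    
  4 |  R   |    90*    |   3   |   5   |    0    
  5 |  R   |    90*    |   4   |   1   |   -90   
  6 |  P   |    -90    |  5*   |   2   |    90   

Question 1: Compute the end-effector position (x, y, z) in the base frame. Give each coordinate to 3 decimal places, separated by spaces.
after link 1: o_1 = (-4.3301, 2.5000, 2.0000)
after link 2: o_2 = (1.1340, 3.9641, 2.0000)
after link 3: o_3 = (1.1340, 4.9641, 2.0000)
after link 4: o_4 = (-3.8660, 4.9641, 5.0000)
after link 5: o_5 = (-3.8660, 3.9641, 9.0000)
after link 6: o_6 = (1.1340, 3.9641, 11.0000)

1.134 3.964 11.000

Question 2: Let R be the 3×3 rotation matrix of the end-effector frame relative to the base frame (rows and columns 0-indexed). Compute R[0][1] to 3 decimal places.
End-effector y-axis (col 1 of R) = (1.0000,-0.0000,0.0000)
R[0][1] = 1.0000

1.000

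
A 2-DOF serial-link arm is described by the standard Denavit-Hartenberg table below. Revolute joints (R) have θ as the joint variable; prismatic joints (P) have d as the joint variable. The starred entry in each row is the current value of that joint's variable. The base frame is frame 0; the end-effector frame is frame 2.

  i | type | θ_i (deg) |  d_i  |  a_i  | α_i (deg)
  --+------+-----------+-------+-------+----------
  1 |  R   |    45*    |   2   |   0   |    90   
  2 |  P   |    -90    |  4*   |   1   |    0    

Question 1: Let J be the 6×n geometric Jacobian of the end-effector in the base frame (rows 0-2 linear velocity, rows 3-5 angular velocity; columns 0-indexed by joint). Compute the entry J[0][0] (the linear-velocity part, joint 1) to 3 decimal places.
axis z_0 = ẑ; lever o_n−o_0 = (2.8284,-2.8284,1.0000)
cross product → J_v[:, 0] = (2.8284,2.8284,-0.0000)
J_ω[:, 0] = z_0
entry J[0][0] = 2.8284

2.828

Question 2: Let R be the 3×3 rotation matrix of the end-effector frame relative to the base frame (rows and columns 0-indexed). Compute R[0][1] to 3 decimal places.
End-effector y-axis (col 1 of R) = (0.7071,0.7071,0.0000)
R[0][1] = 0.7071

0.707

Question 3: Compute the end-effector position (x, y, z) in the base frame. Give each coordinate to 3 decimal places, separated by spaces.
after link 1: o_1 = (0.0000, 0.0000, 2.0000)
after link 2: o_2 = (2.8284, -2.8284, 1.0000)

2.828 -2.828 1.000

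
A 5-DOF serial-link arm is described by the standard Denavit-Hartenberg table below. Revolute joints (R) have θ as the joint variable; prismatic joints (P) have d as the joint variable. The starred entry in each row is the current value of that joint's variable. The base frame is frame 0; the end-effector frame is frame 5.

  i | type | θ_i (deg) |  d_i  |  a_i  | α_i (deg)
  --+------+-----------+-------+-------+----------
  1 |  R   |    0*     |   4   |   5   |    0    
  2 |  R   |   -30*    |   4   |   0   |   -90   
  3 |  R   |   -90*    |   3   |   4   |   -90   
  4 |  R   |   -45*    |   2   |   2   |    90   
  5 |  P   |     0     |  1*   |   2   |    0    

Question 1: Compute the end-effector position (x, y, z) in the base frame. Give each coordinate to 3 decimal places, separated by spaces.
after link 1: o_1 = (5.0000, 0.0000, 4.0000)
after link 2: o_2 = (5.0000, 0.0000, 8.0000)
after link 3: o_3 = (6.5000, 2.5981, 12.0000)
after link 4: o_4 = (8.9392, 2.8228, 13.4142)
after link 5: o_5 = (9.9998, 4.6599, 14.1213)

10.000 4.660 14.121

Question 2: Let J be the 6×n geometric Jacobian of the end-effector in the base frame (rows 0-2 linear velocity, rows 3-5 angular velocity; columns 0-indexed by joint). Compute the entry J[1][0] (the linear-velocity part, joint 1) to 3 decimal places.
axis z_0 = ẑ; lever o_n−o_0 = (9.9998,4.6599,14.1213)
cross product → J_v[:, 0] = (-4.6599,9.9998,0.0000)
J_ω[:, 0] = z_0
entry J[1][0] = 9.9998

10.000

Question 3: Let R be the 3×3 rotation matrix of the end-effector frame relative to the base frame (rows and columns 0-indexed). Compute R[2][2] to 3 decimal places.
-0.707

End-effector z-axis (col 2 of R) = (0.3536,0.6124,-0.7071)
R[2][2] = -0.7071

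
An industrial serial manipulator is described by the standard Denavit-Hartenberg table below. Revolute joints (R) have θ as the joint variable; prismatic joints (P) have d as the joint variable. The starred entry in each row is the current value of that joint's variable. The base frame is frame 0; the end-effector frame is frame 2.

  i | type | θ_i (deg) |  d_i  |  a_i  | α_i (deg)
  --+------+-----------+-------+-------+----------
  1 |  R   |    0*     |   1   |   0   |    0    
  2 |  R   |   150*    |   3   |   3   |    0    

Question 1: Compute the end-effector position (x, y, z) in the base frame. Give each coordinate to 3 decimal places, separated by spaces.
-2.598 1.500 4.000

after link 1: o_1 = (0.0000, 0.0000, 1.0000)
after link 2: o_2 = (-2.5981, 1.5000, 4.0000)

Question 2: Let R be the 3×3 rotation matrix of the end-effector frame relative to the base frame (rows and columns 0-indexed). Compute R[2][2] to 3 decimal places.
End-effector z-axis (col 2 of R) = (0.0000,0.0000,1.0000)
R[2][2] = 1.0000

1.000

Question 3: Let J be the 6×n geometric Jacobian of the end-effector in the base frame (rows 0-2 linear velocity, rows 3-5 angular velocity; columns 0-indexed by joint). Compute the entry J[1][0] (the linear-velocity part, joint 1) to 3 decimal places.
axis z_0 = ẑ; lever o_n−o_0 = (-2.5981,1.5000,4.0000)
cross product → J_v[:, 0] = (-1.5000,-2.5981,0.0000)
J_ω[:, 0] = z_0
entry J[1][0] = -2.5981

-2.598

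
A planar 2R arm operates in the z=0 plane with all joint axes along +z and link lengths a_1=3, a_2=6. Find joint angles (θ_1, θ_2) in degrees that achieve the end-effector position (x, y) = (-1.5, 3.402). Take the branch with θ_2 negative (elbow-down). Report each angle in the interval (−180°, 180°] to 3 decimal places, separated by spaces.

cos θ_2 = (13.8236−3²−6²)/(2·3·6) = -0.8660; θ_2 = -149.9983° (elbow-down)
β = atan2(3.4020,-1.5000) = 113.7935°; ψ = atan2(-3.0001,-2.1961) = -126.2036°
θ_1 = β − ψ = 239.9971°

-120.003 -149.998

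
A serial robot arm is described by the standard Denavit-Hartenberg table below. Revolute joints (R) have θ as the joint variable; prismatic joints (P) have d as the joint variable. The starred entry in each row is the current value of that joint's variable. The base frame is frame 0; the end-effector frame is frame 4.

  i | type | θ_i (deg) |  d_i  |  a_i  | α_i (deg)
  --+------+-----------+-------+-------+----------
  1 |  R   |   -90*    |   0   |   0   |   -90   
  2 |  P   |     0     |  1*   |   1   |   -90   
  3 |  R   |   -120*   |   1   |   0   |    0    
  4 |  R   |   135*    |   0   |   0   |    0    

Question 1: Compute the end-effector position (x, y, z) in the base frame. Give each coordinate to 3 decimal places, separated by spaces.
1.000 -1.000 -1.000

after link 1: o_1 = (0.0000, 0.0000, 0.0000)
after link 2: o_2 = (1.0000, -1.0000, 0.0000)
after link 3: o_3 = (1.0000, -1.0000, -1.0000)
after link 4: o_4 = (1.0000, -1.0000, -1.0000)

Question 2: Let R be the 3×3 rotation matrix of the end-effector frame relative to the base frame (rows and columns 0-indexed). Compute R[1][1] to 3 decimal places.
0.259

End-effector y-axis (col 1 of R) = (-0.9659,0.2588,-0.0000)
R[1][1] = 0.2588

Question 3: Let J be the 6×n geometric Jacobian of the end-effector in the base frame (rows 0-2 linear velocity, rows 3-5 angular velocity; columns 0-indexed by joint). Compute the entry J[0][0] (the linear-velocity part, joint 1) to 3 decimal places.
1.000

axis z_0 = ẑ; lever o_n−o_0 = (1.0000,-1.0000,-1.0000)
cross product → J_v[:, 0] = (1.0000,1.0000,-0.0000)
J_ω[:, 0] = z_0
entry J[0][0] = 1.0000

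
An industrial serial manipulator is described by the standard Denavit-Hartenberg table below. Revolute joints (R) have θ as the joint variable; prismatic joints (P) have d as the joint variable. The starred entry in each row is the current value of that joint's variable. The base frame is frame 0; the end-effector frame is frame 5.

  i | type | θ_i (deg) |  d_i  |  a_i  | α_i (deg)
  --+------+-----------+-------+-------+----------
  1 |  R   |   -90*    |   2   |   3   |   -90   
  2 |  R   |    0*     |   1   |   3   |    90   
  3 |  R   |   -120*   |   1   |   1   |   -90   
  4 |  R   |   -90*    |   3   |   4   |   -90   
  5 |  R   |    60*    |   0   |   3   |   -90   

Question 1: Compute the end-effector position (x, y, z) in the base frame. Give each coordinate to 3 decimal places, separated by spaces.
after link 1: o_1 = (0.0000, -3.0000, 2.0000)
after link 2: o_2 = (1.0000, -6.0000, 2.0000)
after link 3: o_3 = (0.1340, -5.5000, 3.0000)
after link 4: o_4 = (-1.3660, -8.0981, 7.0000)
after link 5: o_5 = (-0.0670, -5.8481, 8.5000)

-0.067 -5.848 8.500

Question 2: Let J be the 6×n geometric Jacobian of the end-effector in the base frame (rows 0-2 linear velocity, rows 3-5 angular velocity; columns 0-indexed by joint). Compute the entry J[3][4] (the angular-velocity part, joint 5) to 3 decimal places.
axis z_4 = (-0.8660,0.5000,-0.0000); lever o_n−o_4 = (1.2990,2.2500,1.5000)
cross product → J_v[:, 4] = (0.7500,1.2990,-2.5981)
J_ω[:, 4] = z_4
entry J[3][4] = -0.8660

-0.866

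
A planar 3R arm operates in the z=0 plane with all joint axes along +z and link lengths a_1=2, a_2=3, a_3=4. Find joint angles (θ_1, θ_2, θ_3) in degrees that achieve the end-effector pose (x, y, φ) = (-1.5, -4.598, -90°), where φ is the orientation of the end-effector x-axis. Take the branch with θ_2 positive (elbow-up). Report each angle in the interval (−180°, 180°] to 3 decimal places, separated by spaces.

wrist centre = target − a_3·(cos φ, sin φ) = (-1.5000, -0.5980)
cos θ_2 = (2.6076−2²−3²)/(2·2·3) = -0.8660; θ_2 = 150.0009° (elbow-up)
β = atan2(-0.5980,-1.5000) = -158.2645°; ψ = atan2(1.5000,-0.5981) = 111.7393°
θ_1 = β − ψ = -270.0038°
θ_3 = φ − θ_1 − θ_2 = 30.0029° (wrapped to (-180°,180°])

89.996 150.001 30.003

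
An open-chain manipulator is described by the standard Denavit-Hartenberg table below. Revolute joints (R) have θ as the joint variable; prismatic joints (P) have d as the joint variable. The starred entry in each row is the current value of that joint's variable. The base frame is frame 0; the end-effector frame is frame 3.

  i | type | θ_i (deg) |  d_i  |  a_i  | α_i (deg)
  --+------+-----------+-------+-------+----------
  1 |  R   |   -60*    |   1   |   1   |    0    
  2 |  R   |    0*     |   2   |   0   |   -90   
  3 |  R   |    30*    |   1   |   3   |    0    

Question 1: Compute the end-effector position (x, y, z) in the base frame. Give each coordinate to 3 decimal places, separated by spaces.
2.665 -2.616 1.500

after link 1: o_1 = (0.5000, -0.8660, 1.0000)
after link 2: o_2 = (0.5000, -0.8660, 3.0000)
after link 3: o_3 = (2.6651, -2.6160, 1.5000)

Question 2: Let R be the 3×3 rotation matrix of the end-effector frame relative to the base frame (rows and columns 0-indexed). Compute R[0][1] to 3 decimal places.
End-effector y-axis (col 1 of R) = (-0.2500,0.4330,-0.8660)
R[0][1] = -0.2500

-0.250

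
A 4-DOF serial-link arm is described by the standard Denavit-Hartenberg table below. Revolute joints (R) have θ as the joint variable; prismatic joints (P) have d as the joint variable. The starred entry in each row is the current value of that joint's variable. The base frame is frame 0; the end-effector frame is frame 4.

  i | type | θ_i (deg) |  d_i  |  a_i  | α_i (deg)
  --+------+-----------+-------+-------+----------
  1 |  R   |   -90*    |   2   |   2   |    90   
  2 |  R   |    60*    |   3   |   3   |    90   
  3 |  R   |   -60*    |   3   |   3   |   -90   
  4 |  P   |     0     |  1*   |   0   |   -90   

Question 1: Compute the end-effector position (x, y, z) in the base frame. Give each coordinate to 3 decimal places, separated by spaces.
-0.902 -7.281 5.147

after link 1: o_1 = (0.0000, -2.0000, 2.0000)
after link 2: o_2 = (-3.0000, -3.5000, 4.5981)
after link 3: o_3 = (-0.4019, -6.8481, 4.3971)
after link 4: o_4 = (-0.9019, -7.2811, 5.1471)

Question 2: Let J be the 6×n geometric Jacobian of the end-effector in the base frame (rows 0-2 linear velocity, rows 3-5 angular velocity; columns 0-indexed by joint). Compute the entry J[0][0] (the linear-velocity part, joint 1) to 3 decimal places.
axis z_0 = ẑ; lever o_n−o_0 = (-0.9019,-7.2811,5.1471)
cross product → J_v[:, 0] = (7.2811,-0.9019,0.0000)
J_ω[:, 0] = z_0
entry J[0][0] = 7.2811

7.281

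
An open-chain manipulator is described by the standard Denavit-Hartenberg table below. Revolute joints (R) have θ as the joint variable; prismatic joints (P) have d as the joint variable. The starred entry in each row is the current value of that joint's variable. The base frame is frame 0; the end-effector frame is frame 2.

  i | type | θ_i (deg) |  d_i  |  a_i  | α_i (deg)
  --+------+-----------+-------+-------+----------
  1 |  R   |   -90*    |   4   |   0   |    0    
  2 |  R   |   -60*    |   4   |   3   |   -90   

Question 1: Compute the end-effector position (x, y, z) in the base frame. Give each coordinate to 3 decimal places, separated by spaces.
-2.598 -1.500 8.000

after link 1: o_1 = (0.0000, 0.0000, 4.0000)
after link 2: o_2 = (-2.5981, -1.5000, 8.0000)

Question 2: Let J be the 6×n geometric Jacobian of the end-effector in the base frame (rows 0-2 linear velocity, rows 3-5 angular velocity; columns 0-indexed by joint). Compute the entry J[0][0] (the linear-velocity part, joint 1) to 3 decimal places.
1.500

axis z_0 = ẑ; lever o_n−o_0 = (-2.5981,-1.5000,8.0000)
cross product → J_v[:, 0] = (1.5000,-2.5981,0.0000)
J_ω[:, 0] = z_0
entry J[0][0] = 1.5000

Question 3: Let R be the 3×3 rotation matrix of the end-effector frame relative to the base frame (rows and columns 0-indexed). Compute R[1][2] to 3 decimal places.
-0.866

End-effector z-axis (col 2 of R) = (0.5000,-0.8660,0.0000)
R[1][2] = -0.8660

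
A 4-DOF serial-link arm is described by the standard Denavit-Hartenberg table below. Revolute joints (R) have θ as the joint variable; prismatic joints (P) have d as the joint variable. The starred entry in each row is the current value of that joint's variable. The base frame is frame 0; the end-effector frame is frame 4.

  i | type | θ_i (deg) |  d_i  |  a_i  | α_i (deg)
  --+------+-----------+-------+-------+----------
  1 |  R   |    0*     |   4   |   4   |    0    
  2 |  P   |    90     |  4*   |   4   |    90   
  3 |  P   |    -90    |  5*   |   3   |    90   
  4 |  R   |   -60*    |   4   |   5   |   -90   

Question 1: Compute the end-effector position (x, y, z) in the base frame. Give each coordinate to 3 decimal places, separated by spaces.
4.670 0.000 2.500

after link 1: o_1 = (4.0000, 0.0000, 4.0000)
after link 2: o_2 = (4.0000, 4.0000, 8.0000)
after link 3: o_3 = (9.0000, 4.0000, 5.0000)
after link 4: o_4 = (4.6699, 0.0000, 2.5000)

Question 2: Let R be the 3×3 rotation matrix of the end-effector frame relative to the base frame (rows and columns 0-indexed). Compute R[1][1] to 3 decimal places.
End-effector y-axis (col 1 of R) = (0.0000,1.0000,0.0000)
R[1][1] = 1.0000

1.000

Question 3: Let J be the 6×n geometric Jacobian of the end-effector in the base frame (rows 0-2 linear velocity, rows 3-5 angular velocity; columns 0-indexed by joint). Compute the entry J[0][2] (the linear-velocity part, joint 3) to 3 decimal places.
1.000

prismatic axis z_2 = (1.0000,-0.0000,0.0000)
J_v[:, 2] = z_2; J_ω[:, 2] = (0,0,0)
entry J[0][2] = 1.0000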